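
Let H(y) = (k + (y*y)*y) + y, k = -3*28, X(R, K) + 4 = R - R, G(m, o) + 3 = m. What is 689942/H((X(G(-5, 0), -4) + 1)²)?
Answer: 344971/327 ≈ 1055.0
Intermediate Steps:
G(m, o) = -3 + m
X(R, K) = -4 (X(R, K) = -4 + (R - R) = -4 + 0 = -4)
k = -84
H(y) = -84 + y + y³ (H(y) = (-84 + (y*y)*y) + y = (-84 + y²*y) + y = (-84 + y³) + y = -84 + y + y³)
689942/H((X(G(-5, 0), -4) + 1)²) = 689942/(-84 + (-4 + 1)² + ((-4 + 1)²)³) = 689942/(-84 + (-3)² + ((-3)²)³) = 689942/(-84 + 9 + 9³) = 689942/(-84 + 9 + 729) = 689942/654 = 689942*(1/654) = 344971/327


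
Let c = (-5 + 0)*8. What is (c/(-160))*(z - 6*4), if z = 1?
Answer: -23/4 ≈ -5.7500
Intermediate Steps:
c = -40 (c = -5*8 = -40)
(c/(-160))*(z - 6*4) = (-40/(-160))*(1 - 6*4) = (-40*(-1/160))*(1 - 24) = (¼)*(-23) = -23/4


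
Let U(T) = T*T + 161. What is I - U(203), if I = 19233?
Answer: -22137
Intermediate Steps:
U(T) = 161 + T² (U(T) = T² + 161 = 161 + T²)
I - U(203) = 19233 - (161 + 203²) = 19233 - (161 + 41209) = 19233 - 1*41370 = 19233 - 41370 = -22137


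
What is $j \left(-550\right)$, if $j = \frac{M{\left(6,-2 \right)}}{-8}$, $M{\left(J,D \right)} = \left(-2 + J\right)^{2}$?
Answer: $1100$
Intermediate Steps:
$j = -2$ ($j = \frac{\left(-2 + 6\right)^{2}}{-8} = 4^{2} \left(- \frac{1}{8}\right) = 16 \left(- \frac{1}{8}\right) = -2$)
$j \left(-550\right) = \left(-2\right) \left(-550\right) = 1100$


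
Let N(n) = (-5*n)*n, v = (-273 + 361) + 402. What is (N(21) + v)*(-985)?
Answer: 1689275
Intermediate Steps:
v = 490 (v = 88 + 402 = 490)
N(n) = -5*n**2
(N(21) + v)*(-985) = (-5*21**2 + 490)*(-985) = (-5*441 + 490)*(-985) = (-2205 + 490)*(-985) = -1715*(-985) = 1689275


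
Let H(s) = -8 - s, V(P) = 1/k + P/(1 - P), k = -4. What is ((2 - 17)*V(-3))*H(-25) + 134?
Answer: 389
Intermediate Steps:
V(P) = -¼ + P/(1 - P) (V(P) = 1/(-4) + P/(1 - P) = 1*(-¼) + P/(1 - P) = -¼ + P/(1 - P))
((2 - 17)*V(-3))*H(-25) + 134 = ((2 - 17)*((1 - 5*(-3))/(4*(-1 - 3))))*(-8 - 1*(-25)) + 134 = (-15*(1 + 15)/(4*(-4)))*(-8 + 25) + 134 = -15*(-1)*16/(4*4)*17 + 134 = -15*(-1)*17 + 134 = 15*17 + 134 = 255 + 134 = 389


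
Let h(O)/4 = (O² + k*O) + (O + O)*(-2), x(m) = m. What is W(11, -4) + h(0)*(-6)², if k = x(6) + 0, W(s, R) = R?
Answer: -4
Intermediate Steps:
k = 6 (k = 6 + 0 = 6)
h(O) = 4*O² + 8*O (h(O) = 4*((O² + 6*O) + (O + O)*(-2)) = 4*((O² + 6*O) + (2*O)*(-2)) = 4*((O² + 6*O) - 4*O) = 4*(O² + 2*O) = 4*O² + 8*O)
W(11, -4) + h(0)*(-6)² = -4 + (4*0*(2 + 0))*(-6)² = -4 + (4*0*2)*36 = -4 + 0*36 = -4 + 0 = -4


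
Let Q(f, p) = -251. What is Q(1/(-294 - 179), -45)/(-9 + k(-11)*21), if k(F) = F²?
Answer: -251/2532 ≈ -0.099131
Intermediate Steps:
Q(1/(-294 - 179), -45)/(-9 + k(-11)*21) = -251/(-9 + (-11)²*21) = -251/(-9 + 121*21) = -251/(-9 + 2541) = -251/2532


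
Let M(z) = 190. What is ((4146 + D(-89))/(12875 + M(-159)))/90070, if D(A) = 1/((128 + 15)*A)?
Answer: 52766141/14976682427850 ≈ 3.5232e-6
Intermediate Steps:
D(A) = 1/(143*A)
((4146 + D(-89))/(12875 + M(-159)))/90070 = ((4146 + (1/143)/(-89))/(12875 + 190))/90070 = ((4146 + (1/143)*(-1/89))/13065)*(1/90070) = ((4146 - 1/12727)*(1/13065))*(1/90070) = ((52766141/12727)*(1/13065))*(1/90070) = (52766141/166278255)*(1/90070) = 52766141/14976682427850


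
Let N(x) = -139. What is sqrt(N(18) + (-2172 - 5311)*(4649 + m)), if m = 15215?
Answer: I*sqrt(148642451) ≈ 12192.0*I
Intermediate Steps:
sqrt(N(18) + (-2172 - 5311)*(4649 + m)) = sqrt(-139 + (-2172 - 5311)*(4649 + 15215)) = sqrt(-139 - 7483*19864) = sqrt(-139 - 148642312) = sqrt(-148642451) = I*sqrt(148642451)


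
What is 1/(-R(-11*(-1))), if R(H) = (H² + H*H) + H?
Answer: -1/253 ≈ -0.0039526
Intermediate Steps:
R(H) = H + 2*H² (R(H) = (H² + H²) + H = 2*H² + H = H + 2*H²)
1/(-R(-11*(-1))) = 1/(-(-11*(-1))*(1 + 2*(-11*(-1)))) = 1/(-11*(1 + 2*11)) = 1/(-11*(1 + 22)) = 1/(-11*23) = 1/(-1*253) = 1/(-253) = -1/253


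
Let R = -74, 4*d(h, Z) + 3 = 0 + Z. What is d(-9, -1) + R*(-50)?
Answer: 3699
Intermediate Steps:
d(h, Z) = -¾ + Z/4 (d(h, Z) = -¾ + (0 + Z)/4 = -¾ + Z/4)
d(-9, -1) + R*(-50) = (-¾ + (¼)*(-1)) - 74*(-50) = (-¾ - ¼) + 3700 = -1 + 3700 = 3699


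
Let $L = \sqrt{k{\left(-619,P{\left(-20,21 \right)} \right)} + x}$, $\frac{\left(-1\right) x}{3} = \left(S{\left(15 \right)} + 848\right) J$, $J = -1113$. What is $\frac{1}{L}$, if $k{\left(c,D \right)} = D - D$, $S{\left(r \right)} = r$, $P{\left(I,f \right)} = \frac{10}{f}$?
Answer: $\frac{\sqrt{320173}}{960519} \approx 0.0005891$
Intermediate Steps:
$x = 2881557$ ($x = - 3 \left(15 + 848\right) \left(-1113\right) = - 3 \cdot 863 \left(-1113\right) = \left(-3\right) \left(-960519\right) = 2881557$)
$k{\left(c,D \right)} = 0$
$L = 3 \sqrt{320173}$ ($L = \sqrt{0 + 2881557} = \sqrt{2881557} = 3 \sqrt{320173} \approx 1697.5$)
$\frac{1}{L} = \frac{1}{3 \sqrt{320173}} = \frac{\sqrt{320173}}{960519}$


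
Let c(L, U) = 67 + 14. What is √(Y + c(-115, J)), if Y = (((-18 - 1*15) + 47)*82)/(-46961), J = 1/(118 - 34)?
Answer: √178578265973/46961 ≈ 8.9986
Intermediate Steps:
J = 1/84 ≈ 0.011905
c(L, U) = 81
Y = -1148/46961 (Y = (((-18 - 15) + 47)*82)*(-1/46961) = ((-33 + 47)*82)*(-1/46961) = (14*82)*(-1/46961) = 1148*(-1/46961) = -1148/46961 ≈ -0.024446)
√(Y + c(-115, J)) = √(-1148/46961 + 81) = √(3802693/46961) = √178578265973/46961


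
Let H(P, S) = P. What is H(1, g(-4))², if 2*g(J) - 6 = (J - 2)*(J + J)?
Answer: 1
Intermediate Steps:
g(J) = 3 + J*(-2 + J) (g(J) = 3 + ((J - 2)*(J + J))/2 = 3 + ((-2 + J)*(2*J))/2 = 3 + (2*J*(-2 + J))/2 = 3 + J*(-2 + J))
H(1, g(-4))² = 1² = 1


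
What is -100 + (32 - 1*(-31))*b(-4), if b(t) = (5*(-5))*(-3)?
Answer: 4625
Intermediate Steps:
b(t) = 75 (b(t) = -25*(-3) = 75)
-100 + (32 - 1*(-31))*b(-4) = -100 + (32 - 1*(-31))*75 = -100 + (32 + 31)*75 = -100 + 63*75 = -100 + 4725 = 4625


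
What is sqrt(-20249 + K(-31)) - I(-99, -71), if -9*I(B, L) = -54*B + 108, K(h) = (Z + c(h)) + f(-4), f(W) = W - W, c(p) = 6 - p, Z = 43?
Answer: 606 + 9*I*sqrt(249) ≈ 606.0 + 142.02*I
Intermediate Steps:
f(W) = 0
K(h) = 49 - h (K(h) = (43 + (6 - h)) + 0 = (49 - h) + 0 = 49 - h)
I(B, L) = -12 + 6*B (I(B, L) = -(-54*B + 108)/9 = -(108 - 54*B)/9 = -12 + 6*B)
sqrt(-20249 + K(-31)) - I(-99, -71) = sqrt(-20249 + (49 - 1*(-31))) - (-12 + 6*(-99)) = sqrt(-20249 + (49 + 31)) - (-12 - 594) = sqrt(-20249 + 80) - 1*(-606) = sqrt(-20169) + 606 = 9*I*sqrt(249) + 606 = 606 + 9*I*sqrt(249)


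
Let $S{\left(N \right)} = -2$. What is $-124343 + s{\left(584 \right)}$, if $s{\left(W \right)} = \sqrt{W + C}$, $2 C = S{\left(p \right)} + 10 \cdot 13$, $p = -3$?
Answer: $-124343 + 18 \sqrt{2} \approx -1.2432 \cdot 10^{5}$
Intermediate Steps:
$C = 64$ ($C = \frac{-2 + 10 \cdot 13}{2} = \frac{-2 + 130}{2} = \frac{1}{2} \cdot 128 = 64$)
$s{\left(W \right)} = \sqrt{64 + W}$ ($s{\left(W \right)} = \sqrt{W + 64} = \sqrt{64 + W}$)
$-124343 + s{\left(584 \right)} = -124343 + \sqrt{64 + 584} = -124343 + \sqrt{648} = -124343 + 18 \sqrt{2}$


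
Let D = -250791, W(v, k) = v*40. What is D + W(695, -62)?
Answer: -222991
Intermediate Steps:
W(v, k) = 40*v
D + W(695, -62) = -250791 + 40*695 = -250791 + 27800 = -222991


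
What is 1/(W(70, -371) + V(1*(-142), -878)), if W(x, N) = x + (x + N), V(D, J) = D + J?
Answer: -1/1251 ≈ -0.00079936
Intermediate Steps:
W(x, N) = N + 2*x (W(x, N) = x + (N + x) = N + 2*x)
1/(W(70, -371) + V(1*(-142), -878)) = 1/((-371 + 2*70) + (1*(-142) - 878)) = 1/((-371 + 140) + (-142 - 878)) = 1/(-231 - 1020) = 1/(-1251) = -1/1251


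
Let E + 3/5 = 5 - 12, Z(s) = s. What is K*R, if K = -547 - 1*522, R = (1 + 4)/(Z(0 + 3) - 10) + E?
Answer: 311079/35 ≈ 8888.0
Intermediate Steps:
E = -38/5 (E = -3/5 + (5 - 12) = -3/5 - 7 = -38/5 ≈ -7.6000)
R = -291/35 (R = (1 + 4)/((0 + 3) - 10) - 38/5 = 5/(3 - 10) - 38/5 = 5/(-7) - 38/5 = 5*(-1/7) - 38/5 = -5/7 - 38/5 = -291/35 ≈ -8.3143)
K = -1069 (K = -547 - 522 = -1069)
K*R = -1069*(-291/35) = 311079/35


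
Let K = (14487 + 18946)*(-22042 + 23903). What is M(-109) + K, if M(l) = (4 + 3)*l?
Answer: 62218050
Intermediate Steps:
M(l) = 7*l
K = 62218813 (K = 33433*1861 = 62218813)
M(-109) + K = 7*(-109) + 62218813 = -763 + 62218813 = 62218050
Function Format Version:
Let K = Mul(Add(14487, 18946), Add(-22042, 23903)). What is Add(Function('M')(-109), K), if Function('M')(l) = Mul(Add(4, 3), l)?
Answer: 62218050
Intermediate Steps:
Function('M')(l) = Mul(7, l)
K = 62218813 (K = Mul(33433, 1861) = 62218813)
Add(Function('M')(-109), K) = Add(Mul(7, -109), 62218813) = Add(-763, 62218813) = 62218050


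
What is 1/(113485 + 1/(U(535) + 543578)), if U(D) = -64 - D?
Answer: 542979/61619971816 ≈ 8.8117e-6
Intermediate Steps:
1/(113485 + 1/(U(535) + 543578)) = 1/(113485 + 1/((-64 - 1*535) + 543578)) = 1/(113485 + 1/((-64 - 535) + 543578)) = 1/(113485 + 1/(-599 + 543578)) = 1/(113485 + 1/542979) = 1/(61619971816/542979) = 542979/61619971816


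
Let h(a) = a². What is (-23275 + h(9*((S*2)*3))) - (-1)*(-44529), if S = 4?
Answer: -21148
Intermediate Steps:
(-23275 + h(9*((S*2)*3))) - (-1)*(-44529) = (-23275 + (9*((4*2)*3))²) - (-1)*(-44529) = (-23275 + (9*(8*3))²) - 1*44529 = (-23275 + (9*24)²) - 44529 = (-23275 + 216²) - 44529 = (-23275 + 46656) - 44529 = 23381 - 44529 = -21148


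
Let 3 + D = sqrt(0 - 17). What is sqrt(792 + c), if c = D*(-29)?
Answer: sqrt(879 - 29*I*sqrt(17)) ≈ 29.716 - 2.0119*I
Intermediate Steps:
D = -3 + I*sqrt(17) (D = -3 + sqrt(0 - 17) = -3 + sqrt(-17) = -3 + I*sqrt(17) ≈ -3.0 + 4.1231*I)
c = 87 - 29*I*sqrt(17) (c = (-3 + I*sqrt(17))*(-29) = 87 - 29*I*sqrt(17) ≈ 87.0 - 119.57*I)
sqrt(792 + c) = sqrt(792 + (87 - 29*I*sqrt(17))) = sqrt(879 - 29*I*sqrt(17))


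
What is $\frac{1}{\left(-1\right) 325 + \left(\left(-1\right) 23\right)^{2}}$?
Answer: $\frac{1}{204} \approx 0.004902$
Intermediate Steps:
$\frac{1}{\left(-1\right) 325 + \left(\left(-1\right) 23\right)^{2}} = \frac{1}{-325 + \left(-23\right)^{2}} = \frac{1}{-325 + 529} = \frac{1}{204}$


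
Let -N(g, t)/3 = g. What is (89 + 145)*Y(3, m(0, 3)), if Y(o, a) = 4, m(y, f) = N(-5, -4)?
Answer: 936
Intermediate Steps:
N(g, t) = -3*g
m(y, f) = 15 (m(y, f) = -3*(-5) = 15)
(89 + 145)*Y(3, m(0, 3)) = (89 + 145)*4 = 234*4 = 936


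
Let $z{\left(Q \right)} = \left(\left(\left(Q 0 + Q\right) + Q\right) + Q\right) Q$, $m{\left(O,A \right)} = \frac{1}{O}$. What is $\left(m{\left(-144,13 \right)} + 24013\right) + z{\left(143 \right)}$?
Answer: $\frac{12291839}{144} \approx 85360.0$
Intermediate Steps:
$z{\left(Q \right)} = 3 Q^{2}$ ($z{\left(Q \right)} = \left(\left(\left(0 + Q\right) + Q\right) + Q\right) Q = \left(\left(Q + Q\right) + Q\right) Q = \left(2 Q + Q\right) Q = 3 Q Q = 3 Q^{2}$)
$\left(m{\left(-144,13 \right)} + 24013\right) + z{\left(143 \right)} = \left(\frac{1}{-144} + 24013\right) + 3 \cdot 143^{2} = \left(- \frac{1}{144} + 24013\right) + 3 \cdot 20449 = \frac{3457871}{144} + 61347 = \frac{12291839}{144}$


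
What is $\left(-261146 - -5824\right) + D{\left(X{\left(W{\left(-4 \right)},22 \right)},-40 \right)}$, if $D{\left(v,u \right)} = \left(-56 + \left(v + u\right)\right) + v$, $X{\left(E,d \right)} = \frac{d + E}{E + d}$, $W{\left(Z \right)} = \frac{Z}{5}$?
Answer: $-255416$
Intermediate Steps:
$W{\left(Z \right)} = \frac{Z}{5}$ ($W{\left(Z \right)} = Z \frac{1}{5} = \frac{Z}{5}$)
$X{\left(E,d \right)} = 1$ ($X{\left(E,d \right)} = \frac{E + d}{E + d} = 1$)
$D{\left(v,u \right)} = -56 + u + 2 v$ ($D{\left(v,u \right)} = \left(-56 + \left(u + v\right)\right) + v = \left(-56 + u + v\right) + v = -56 + u + 2 v$)
$\left(-261146 - -5824\right) + D{\left(X{\left(W{\left(-4 \right)},22 \right)},-40 \right)} = \left(-261146 - -5824\right) - 94 = \left(-261146 + 5824\right) - 94 = -255322 - 94 = -255416$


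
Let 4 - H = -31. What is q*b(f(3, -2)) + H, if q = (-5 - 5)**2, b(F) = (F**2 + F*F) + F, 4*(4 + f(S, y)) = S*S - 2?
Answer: 1645/2 ≈ 822.50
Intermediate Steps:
H = 35 (H = 4 - 1*(-31) = 4 + 31 = 35)
f(S, y) = -9/2 + S**2/4 (f(S, y) = -4 + (S*S - 2)/4 = -4 + (S**2 - 2)/4 = -4 + (-2 + S**2)/4 = -4 + (-1/2 + S**2/4) = -9/2 + S**2/4)
b(F) = F + 2*F**2 (b(F) = (F**2 + F**2) + F = 2*F**2 + F = F + 2*F**2)
q = 100 (q = (-10)**2 = 100)
q*b(f(3, -2)) + H = 100*((-9/2 + (1/4)*3**2)*(1 + 2*(-9/2 + (1/4)*3**2))) + 35 = 100*((-9/2 + (1/4)*9)*(1 + 2*(-9/2 + (1/4)*9))) + 35 = 100*((-9/2 + 9/4)*(1 + 2*(-9/2 + 9/4))) + 35 = 100*(-9*(1 + 2*(-9/4))/4) + 35 = 100*(-9*(1 - 9/2)/4) + 35 = 100*(-9/4*(-7/2)) + 35 = 100*(63/8) + 35 = 1575/2 + 35 = 1645/2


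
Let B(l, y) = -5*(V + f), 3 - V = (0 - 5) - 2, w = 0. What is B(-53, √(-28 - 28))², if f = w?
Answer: 2500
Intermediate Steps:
f = 0
V = 10 (V = 3 - ((0 - 5) - 2) = 3 - (-5 - 2) = 3 - 1*(-7) = 3 + 7 = 10)
B(l, y) = -50 (B(l, y) = -5*(10 + 0) = -5*10 = -50)
B(-53, √(-28 - 28))² = (-50)² = 2500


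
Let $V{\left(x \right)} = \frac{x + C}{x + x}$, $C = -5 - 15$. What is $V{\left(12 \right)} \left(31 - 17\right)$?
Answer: $- \frac{14}{3} \approx -4.6667$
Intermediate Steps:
$C = -20$ ($C = -5 - 15 = -20$)
$V{\left(x \right)} = \frac{-20 + x}{2 x}$ ($V{\left(x \right)} = \frac{x - 20}{x + x} = \frac{-20 + x}{2 x}$)
$V{\left(12 \right)} \left(31 - 17\right) = \frac{-20 + 12}{2 \cdot 12} \left(31 - 17\right) = \frac{1}{2} \cdot \frac{1}{12} \left(-8\right) 14 = \left(- \frac{1}{3}\right) 14 = - \frac{14}{3}$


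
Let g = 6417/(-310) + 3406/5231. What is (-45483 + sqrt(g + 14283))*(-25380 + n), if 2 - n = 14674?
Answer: 1821685116 - 20026*sqrt(39028228037630)/26155 ≈ 1.8169e+9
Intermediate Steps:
n = -14672 (n = 2 - 1*14674 = 2 - 14674 = -14672)
g = -1048757/52310 (g = 6417*(-1/310) + 3406*(1/5231) = -207/10 + 3406/5231 = -1048757/52310 ≈ -20.049)
(-45483 + sqrt(g + 14283))*(-25380 + n) = (-45483 + sqrt(-1048757/52310 + 14283))*(-25380 - 14672) = (-45483 + sqrt(746094973/52310))*(-40052) = (-45483 + sqrt(39028228037630)/52310)*(-40052) = 1821685116 - 20026*sqrt(39028228037630)/26155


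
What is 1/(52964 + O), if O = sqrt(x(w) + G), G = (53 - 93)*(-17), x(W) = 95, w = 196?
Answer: 52964/2805184521 - 5*sqrt(31)/2805184521 ≈ 1.8871e-5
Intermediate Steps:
G = 680 (G = -40*(-17) = 680)
O = 5*sqrt(31) (O = sqrt(95 + 680) = sqrt(775) = 5*sqrt(31) ≈ 27.839)
1/(52964 + O) = 1/(52964 + 5*sqrt(31))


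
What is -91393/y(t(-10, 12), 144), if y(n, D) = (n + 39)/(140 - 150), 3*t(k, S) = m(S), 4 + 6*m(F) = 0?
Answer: 8225370/349 ≈ 23568.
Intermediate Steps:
m(F) = -⅔ (m(F) = -⅔ + (⅙)*0 = -⅔ + 0 = -⅔)
t(k, S) = -2/9 (t(k, S) = (⅓)*(-⅔) = -2/9)
y(n, D) = -39/10 - n/10 (y(n, D) = (39 + n)/(-10) = (39 + n)*(-⅒) = -39/10 - n/10)
-91393/y(t(-10, 12), 144) = -91393/(-39/10 - ⅒*(-2/9)) = -91393/(-39/10 + 1/45) = -91393/(-349/90) = -91393*(-90/349) = 8225370/349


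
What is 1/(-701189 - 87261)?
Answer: -1/788450 ≈ -1.2683e-6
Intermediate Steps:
1/(-701189 - 87261) = 1/(-788450) = -1/788450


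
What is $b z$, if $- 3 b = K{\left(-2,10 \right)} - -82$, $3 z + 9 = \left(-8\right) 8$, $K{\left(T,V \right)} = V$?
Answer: $\frac{6716}{9} \approx 746.22$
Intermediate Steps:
$z = - \frac{73}{3}$ ($z = -3 + \frac{\left(-8\right) 8}{3} = -3 + \frac{1}{3} \left(-64\right) = -3 - \frac{64}{3} = - \frac{73}{3} \approx -24.333$)
$b = - \frac{92}{3}$ ($b = - \frac{10 - -82}{3} = - \frac{10 + 82}{3} = \left(- \frac{1}{3}\right) 92 = - \frac{92}{3} \approx -30.667$)
$b z = \left(- \frac{92}{3}\right) \left(- \frac{73}{3}\right) = \frac{6716}{9}$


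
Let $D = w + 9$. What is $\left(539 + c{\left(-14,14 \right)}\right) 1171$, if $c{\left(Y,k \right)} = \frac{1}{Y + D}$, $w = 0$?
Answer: $\frac{3154674}{5} \approx 6.3094 \cdot 10^{5}$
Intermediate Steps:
$D = 9$ ($D = 0 + 9 = 9$)
$c{\left(Y,k \right)} = \frac{1}{9 + Y}$ ($c{\left(Y,k \right)} = \frac{1}{Y + 9} = \frac{1}{9 + Y}$)
$\left(539 + c{\left(-14,14 \right)}\right) 1171 = \left(539 + \frac{1}{9 - 14}\right) 1171 = \left(539 + \frac{1}{-5}\right) 1171 = \left(539 - \frac{1}{5}\right) 1171 = \frac{2694}{5} \cdot 1171 = \frac{3154674}{5}$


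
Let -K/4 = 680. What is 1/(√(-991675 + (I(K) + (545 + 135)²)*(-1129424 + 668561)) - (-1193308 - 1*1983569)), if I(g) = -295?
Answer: 3176877/10305515561419 - I*√212968088290/10305515561419 ≈ 3.0827e-7 - 4.478e-8*I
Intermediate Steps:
K = -2720 (K = -4*680 = -2720)
1/(√(-991675 + (I(K) + (545 + 135)²)*(-1129424 + 668561)) - (-1193308 - 1*1983569)) = 1/(√(-991675 + (-295 + (545 + 135)²)*(-1129424 + 668561)) - (-1193308 - 1*1983569)) = 1/(√(-991675 + (-295 + 680²)*(-460863)) - (-1193308 - 1983569)) = 1/(√(-991675 + (-295 + 462400)*(-460863)) - 1*(-3176877)) = 1/(√(-991675 + 462105*(-460863)) + 3176877) = 1/(√(-991675 - 212967096615) + 3176877) = 1/(√(-212968088290) + 3176877) = 1/(I*√212968088290 + 3176877) = 1/(3176877 + I*√212968088290)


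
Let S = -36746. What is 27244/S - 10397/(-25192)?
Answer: -152141343/462852616 ≈ -0.32870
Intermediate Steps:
27244/S - 10397/(-25192) = 27244/(-36746) - 10397/(-25192) = 27244*(-1/36746) - 10397*(-1/25192) = -13622/18373 + 10397/25192 = -152141343/462852616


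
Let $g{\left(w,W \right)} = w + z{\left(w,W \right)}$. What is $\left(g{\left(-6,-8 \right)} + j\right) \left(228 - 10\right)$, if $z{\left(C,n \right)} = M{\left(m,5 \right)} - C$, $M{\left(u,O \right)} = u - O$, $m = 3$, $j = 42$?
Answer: $8720$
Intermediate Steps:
$z{\left(C,n \right)} = -2 - C$ ($z{\left(C,n \right)} = \left(3 - 5\right) - C = -2 - C$)
$g{\left(w,W \right)} = -2$ ($g{\left(w,W \right)} = w - \left(2 + w\right) = -2$)
$\left(g{\left(-6,-8 \right)} + j\right) \left(228 - 10\right) = \left(-2 + 42\right) \left(228 - 10\right) = 40 \left(228 - 10\right) = 40 \cdot 218 = 8720$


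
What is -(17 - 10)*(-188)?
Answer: 1316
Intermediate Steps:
-(17 - 10)*(-188) = -7*(-188) = -1*(-1316) = 1316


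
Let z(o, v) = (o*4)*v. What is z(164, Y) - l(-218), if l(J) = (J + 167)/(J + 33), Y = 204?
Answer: 24757389/185 ≈ 1.3382e+5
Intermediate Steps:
z(o, v) = 4*o*v (z(o, v) = (4*o)*v = 4*o*v)
l(J) = (167 + J)/(33 + J)
z(164, Y) - l(-218) = 4*164*204 - (167 - 218)/(33 - 218) = 133824 - (-51)/(-185) = 133824 - (-1)*(-51)/185 = 133824 - 1*51/185 = 133824 - 51/185 = 24757389/185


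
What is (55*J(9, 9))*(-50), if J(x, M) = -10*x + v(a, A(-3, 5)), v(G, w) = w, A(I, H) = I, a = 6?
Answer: 255750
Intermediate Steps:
J(x, M) = -3 - 10*x (J(x, M) = -10*x - 3 = -3 - 10*x)
(55*J(9, 9))*(-50) = (55*(-3 - 10*9))*(-50) = (55*(-3 - 90))*(-50) = (55*(-93))*(-50) = -5115*(-50) = 255750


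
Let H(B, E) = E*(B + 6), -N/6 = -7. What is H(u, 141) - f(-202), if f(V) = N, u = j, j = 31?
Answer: 5175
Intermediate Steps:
u = 31
N = 42 (N = -6*(-7) = 42)
f(V) = 42
H(B, E) = E*(6 + B)
H(u, 141) - f(-202) = 141*(6 + 31) - 1*42 = 141*37 - 42 = 5217 - 42 = 5175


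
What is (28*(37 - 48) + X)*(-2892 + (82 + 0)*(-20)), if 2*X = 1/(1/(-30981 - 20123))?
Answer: 117197520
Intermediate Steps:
X = -25552 (X = 1/(2*(1/(-30981 - 20123))) = 1/(2*(1/(-51104))) = 1/(2*(-1/51104)) = (1/2)*(-51104) = -25552)
(28*(37 - 48) + X)*(-2892 + (82 + 0)*(-20)) = (28*(37 - 48) - 25552)*(-2892 + (82 + 0)*(-20)) = (28*(-11) - 25552)*(-2892 + 82*(-20)) = (-308 - 25552)*(-2892 - 1640) = -25860*(-4532) = 117197520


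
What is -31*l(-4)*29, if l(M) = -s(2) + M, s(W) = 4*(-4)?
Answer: -10788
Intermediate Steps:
s(W) = -16
l(M) = 16 + M (l(M) = -1*(-16) + M = 16 + M)
-31*l(-4)*29 = -31*(16 - 4)*29 = -31*12*29 = -372*29 = -10788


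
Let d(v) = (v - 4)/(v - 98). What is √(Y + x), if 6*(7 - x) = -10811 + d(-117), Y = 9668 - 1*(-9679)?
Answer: 2*√244481015/215 ≈ 145.45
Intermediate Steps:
d(v) = (-4 + v)/(-98 + v)
Y = 19347 (Y = 9668 + 9679 = 19347)
x = 388879/215 (x = 7 - (-10811 + (-4 - 117)/(-98 - 117))/6 = 7 - (-10811 - 121/(-215))/6 = 7 - (-10811 - 1/215*(-121))/6 = 7 - (-10811 + 121/215)/6 = 7 - ⅙*(-2324244/215) = 7 + 387374/215 = 388879/215 ≈ 1808.7)
√(Y + x) = √(19347 + 388879/215) = √(4548484/215) = 2*√244481015/215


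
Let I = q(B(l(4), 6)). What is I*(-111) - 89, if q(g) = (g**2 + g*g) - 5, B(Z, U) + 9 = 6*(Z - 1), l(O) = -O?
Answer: -337196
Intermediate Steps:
B(Z, U) = -15 + 6*Z (B(Z, U) = -9 + 6*(Z - 1) = -9 + 6*(-1 + Z) = -9 + (-6 + 6*Z) = -15 + 6*Z)
q(g) = -5 + 2*g**2 (q(g) = (g**2 + g**2) - 5 = 2*g**2 - 5 = -5 + 2*g**2)
I = 3037 (I = -5 + 2*(-15 + 6*(-1*4))**2 = -5 + 2*(-15 + 6*(-4))**2 = -5 + 2*(-15 - 24)**2 = -5 + 2*(-39)**2 = -5 + 2*1521 = -5 + 3042 = 3037)
I*(-111) - 89 = 3037*(-111) - 89 = -337107 - 89 = -337196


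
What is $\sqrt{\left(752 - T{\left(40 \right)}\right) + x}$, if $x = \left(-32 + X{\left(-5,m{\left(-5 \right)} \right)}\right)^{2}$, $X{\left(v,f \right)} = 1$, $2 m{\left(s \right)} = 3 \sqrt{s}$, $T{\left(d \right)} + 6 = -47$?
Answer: $\sqrt{1766} \approx 42.024$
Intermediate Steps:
$T{\left(d \right)} = -53$ ($T{\left(d \right)} = -6 - 47 = -53$)
$m{\left(s \right)} = \frac{3 \sqrt{s}}{2}$
$x = 961$ ($x = \left(-32 + 1\right)^{2} = \left(-31\right)^{2} = 961$)
$\sqrt{\left(752 - T{\left(40 \right)}\right) + x} = \sqrt{\left(752 - -53\right) + 961} = \sqrt{\left(752 + 53\right) + 961} = \sqrt{805 + 961} = \sqrt{1766}$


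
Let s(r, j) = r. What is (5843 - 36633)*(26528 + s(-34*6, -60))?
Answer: -810515960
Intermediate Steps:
(5843 - 36633)*(26528 + s(-34*6, -60)) = (5843 - 36633)*(26528 - 34*6) = -30790*(26528 - 204) = -30790*26324 = -810515960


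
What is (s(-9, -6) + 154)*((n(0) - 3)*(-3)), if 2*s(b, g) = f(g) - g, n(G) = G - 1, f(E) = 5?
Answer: 1914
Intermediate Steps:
n(G) = -1 + G
s(b, g) = 5/2 - g/2 (s(b, g) = (5 - g)/2 = 5/2 - g/2)
(s(-9, -6) + 154)*((n(0) - 3)*(-3)) = ((5/2 - 1/2*(-6)) + 154)*(((-1 + 0) - 3)*(-3)) = ((5/2 + 3) + 154)*((-1 - 3)*(-3)) = (11/2 + 154)*(-4*(-3)) = (319/2)*12 = 1914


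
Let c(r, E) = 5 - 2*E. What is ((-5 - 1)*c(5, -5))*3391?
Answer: -305190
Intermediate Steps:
((-5 - 1)*c(5, -5))*3391 = ((-5 - 1)*(5 - 2*(-5)))*3391 = -6*(5 + 10)*3391 = -6*15*3391 = -90*3391 = -305190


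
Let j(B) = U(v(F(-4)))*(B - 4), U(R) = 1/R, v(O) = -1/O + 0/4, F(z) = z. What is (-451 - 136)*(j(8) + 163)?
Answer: -105073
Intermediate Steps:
v(O) = -1/O (v(O) = -1/O + 0*(1/4) = -1/O + 0 = -1/O)
j(B) = -16 + 4*B (j(B) = (B - 4)/((-1/(-4))) = (-4 + B)/((-1*(-1/4))) = (-4 + B)/(1/4) = 4*(-4 + B) = -16 + 4*B)
(-451 - 136)*(j(8) + 163) = (-451 - 136)*((-16 + 4*8) + 163) = -587*((-16 + 32) + 163) = -587*(16 + 163) = -587*179 = -105073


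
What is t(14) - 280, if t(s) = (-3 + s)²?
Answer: -159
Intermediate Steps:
t(14) - 280 = (-3 + 14)² - 280 = 11² - 280 = 121 - 280 = -159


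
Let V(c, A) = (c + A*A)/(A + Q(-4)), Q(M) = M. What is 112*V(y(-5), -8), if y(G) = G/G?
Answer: -1820/3 ≈ -606.67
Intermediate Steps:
y(G) = 1
V(c, A) = (c + A²)/(-4 + A) (V(c, A) = (c + A*A)/(A - 4) = (c + A²)/(-4 + A))
112*V(y(-5), -8) = 112*((1 + (-8)²)/(-4 - 8)) = 112*((1 + 64)/(-12)) = 112*(-1/12*65) = 112*(-65/12) = -1820/3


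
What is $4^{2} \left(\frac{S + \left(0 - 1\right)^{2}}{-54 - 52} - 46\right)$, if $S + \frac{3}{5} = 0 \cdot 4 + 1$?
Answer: $- \frac{195096}{265} \approx -736.21$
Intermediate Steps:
$S = \frac{2}{5}$ ($S = - \frac{3}{5} + \left(0 \cdot 4 + 1\right) = - \frac{3}{5} + \left(0 + 1\right) = - \frac{3}{5} + 1 = \frac{2}{5} \approx 0.4$)
$4^{2} \left(\frac{S + \left(0 - 1\right)^{2}}{-54 - 52} - 46\right) = 4^{2} \left(\frac{\frac{2}{5} + \left(0 - 1\right)^{2}}{-54 - 52} - 46\right) = 16 \left(\frac{\frac{2}{5} + \left(-1\right)^{2}}{-106} - 46\right) = 16 \left(\left(\frac{2}{5} + 1\right) \left(- \frac{1}{106}\right) - 46\right) = 16 \left(\frac{7}{5} \left(- \frac{1}{106}\right) - 46\right) = 16 \left(- \frac{7}{530} - 46\right) = 16 \left(- \frac{24387}{530}\right) = - \frac{195096}{265}$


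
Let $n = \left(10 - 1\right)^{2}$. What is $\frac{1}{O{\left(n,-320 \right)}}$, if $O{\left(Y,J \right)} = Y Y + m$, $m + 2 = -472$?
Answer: $\frac{1}{6087} \approx 0.00016428$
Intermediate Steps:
$m = -474$ ($m = -2 - 472 = -474$)
$n = 81$ ($n = 9^{2} = 81$)
$O{\left(Y,J \right)} = -474 + Y^{2}$ ($O{\left(Y,J \right)} = Y Y - 474 = Y^{2} - 474 = -474 + Y^{2}$)
$\frac{1}{O{\left(n,-320 \right)}} = \frac{1}{-474 + 81^{2}} = \frac{1}{-474 + 6561} = \frac{1}{6087}$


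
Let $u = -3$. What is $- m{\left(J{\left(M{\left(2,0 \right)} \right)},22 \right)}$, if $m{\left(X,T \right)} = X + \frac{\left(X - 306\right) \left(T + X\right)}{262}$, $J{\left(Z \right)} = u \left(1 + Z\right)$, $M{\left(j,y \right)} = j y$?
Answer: $\frac{6657}{262} \approx 25.408$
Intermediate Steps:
$J{\left(Z \right)} = -3 - 3 Z$ ($J{\left(Z \right)} = - 3 \left(1 + Z\right) = -3 - 3 Z$)
$m{\left(X,T \right)} = X + \frac{\left(-306 + X\right) \left(T + X\right)}{262}$ ($m{\left(X,T \right)} = X + \left(-306 + X\right) \left(T + X\right) \frac{1}{262} = X + \frac{\left(-306 + X\right) \left(T + X\right)}{262}$)
$- m{\left(J{\left(M{\left(2,0 \right)} \right)},22 \right)} = - (\left(- \frac{153}{131}\right) 22 - \frac{22 \left(-3 - 3 \cdot 2 \cdot 0\right)}{131} + \frac{\left(-3 - 3 \cdot 2 \cdot 0\right)^{2}}{262} + \frac{1}{262} \cdot 22 \left(-3 - 3 \cdot 2 \cdot 0\right)) = - (- \frac{3366}{131} - \frac{22 \left(-3 - 0\right)}{131} + \frac{\left(-3 - 0\right)^{2}}{262} + \frac{1}{262} \cdot 22 \left(-3 - 0\right)) = - (- \frac{3366}{131} - \frac{22 \left(-3 + 0\right)}{131} + \frac{\left(-3 + 0\right)^{2}}{262} + \frac{1}{262} \cdot 22 \left(-3 + 0\right)) = - (- \frac{3366}{131} - - \frac{66}{131} + \frac{\left(-3\right)^{2}}{262} + \frac{1}{262} \cdot 22 \left(-3\right)) = - (- \frac{3366}{131} + \frac{66}{131} + \frac{1}{262} \cdot 9 - \frac{33}{131}) = - (- \frac{3366}{131} + \frac{66}{131} + \frac{9}{262} - \frac{33}{131}) = \left(-1\right) \left(- \frac{6657}{262}\right) = \frac{6657}{262}$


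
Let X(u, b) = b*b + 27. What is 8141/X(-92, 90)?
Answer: 1163/1161 ≈ 1.0017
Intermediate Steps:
X(u, b) = 27 + b**2 (X(u, b) = b**2 + 27 = 27 + b**2)
8141/X(-92, 90) = 8141/(27 + 90**2) = 8141/(27 + 8100) = 8141/8127 = 8141*(1/8127) = 1163/1161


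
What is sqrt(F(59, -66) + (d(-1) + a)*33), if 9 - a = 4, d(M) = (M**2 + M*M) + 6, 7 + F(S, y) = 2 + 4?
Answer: 2*sqrt(107) ≈ 20.688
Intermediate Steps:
F(S, y) = -1 (F(S, y) = -7 + (2 + 4) = -7 + 6 = -1)
d(M) = 6 + 2*M**2 (d(M) = (M**2 + M**2) + 6 = 2*M**2 + 6 = 6 + 2*M**2)
a = 5 (a = 9 - 1*4 = 9 - 4 = 5)
sqrt(F(59, -66) + (d(-1) + a)*33) = sqrt(-1 + ((6 + 2*(-1)**2) + 5)*33) = sqrt(-1 + ((6 + 2*1) + 5)*33) = sqrt(-1 + ((6 + 2) + 5)*33) = sqrt(-1 + (8 + 5)*33) = sqrt(-1 + 13*33) = sqrt(-1 + 429) = sqrt(428) = 2*sqrt(107)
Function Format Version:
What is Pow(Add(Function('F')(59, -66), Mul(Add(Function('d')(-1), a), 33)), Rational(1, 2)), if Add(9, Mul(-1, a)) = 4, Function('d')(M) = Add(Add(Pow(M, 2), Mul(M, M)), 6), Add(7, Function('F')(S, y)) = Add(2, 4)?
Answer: Mul(2, Pow(107, Rational(1, 2))) ≈ 20.688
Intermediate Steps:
Function('F')(S, y) = -1 (Function('F')(S, y) = Add(-7, Add(2, 4)) = Add(-7, 6) = -1)
Function('d')(M) = Add(6, Mul(2, Pow(M, 2))) (Function('d')(M) = Add(Add(Pow(M, 2), Pow(M, 2)), 6) = Add(Mul(2, Pow(M, 2)), 6) = Add(6, Mul(2, Pow(M, 2))))
a = 5 (a = Add(9, Mul(-1, 4)) = Add(9, -4) = 5)
Pow(Add(Function('F')(59, -66), Mul(Add(Function('d')(-1), a), 33)), Rational(1, 2)) = Pow(Add(-1, Mul(Add(Add(6, Mul(2, Pow(-1, 2))), 5), 33)), Rational(1, 2)) = Pow(Add(-1, Mul(Add(Add(6, Mul(2, 1)), 5), 33)), Rational(1, 2)) = Pow(Add(-1, Mul(Add(Add(6, 2), 5), 33)), Rational(1, 2)) = Pow(Add(-1, Mul(Add(8, 5), 33)), Rational(1, 2)) = Pow(Add(-1, Mul(13, 33)), Rational(1, 2)) = Pow(Add(-1, 429), Rational(1, 2)) = Pow(428, Rational(1, 2)) = Mul(2, Pow(107, Rational(1, 2)))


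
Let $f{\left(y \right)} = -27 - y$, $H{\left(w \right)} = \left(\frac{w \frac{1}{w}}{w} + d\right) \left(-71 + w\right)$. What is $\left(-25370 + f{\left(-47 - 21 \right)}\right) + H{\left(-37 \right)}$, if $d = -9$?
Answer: $- \frac{901101}{37} \approx -24354.0$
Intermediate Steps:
$H{\left(w \right)} = \left(-71 + w\right) \left(-9 + \frac{1}{w}\right)$ ($H{\left(w \right)} = \left(\frac{w \frac{1}{w}}{w} - 9\right) \left(-71 + w\right) = \left(1 \frac{1}{w} - 9\right) \left(-71 + w\right) = \left(\frac{1}{w} - 9\right) \left(-71 + w\right) = \left(-9 + \frac{1}{w}\right) \left(-71 + w\right) = \left(-71 + w\right) \left(-9 + \frac{1}{w}\right)$)
$\left(-25370 + f{\left(-47 - 21 \right)}\right) + H{\left(-37 \right)} = \left(-25370 - -41\right) - \left(-973 - \frac{71}{37}\right) = \left(-25370 - -41\right) + \left(640 - - \frac{71}{37} + 333\right) = \left(-25370 + \left(-27 + 68\right)\right) + \left(640 + \frac{71}{37} + 333\right) = \left(-25370 + 41\right) + \frac{36072}{37} = -25329 + \frac{36072}{37} = - \frac{901101}{37}$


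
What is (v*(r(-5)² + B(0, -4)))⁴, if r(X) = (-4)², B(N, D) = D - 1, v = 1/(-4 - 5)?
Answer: 3969126001/6561 ≈ 6.0496e+5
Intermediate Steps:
v = -⅑ (v = 1/(-9) = -⅑ ≈ -0.11111)
B(N, D) = -1 + D
r(X) = 16
(v*(r(-5)² + B(0, -4)))⁴ = (-(16² + (-1 - 4))/9)⁴ = (-(256 - 5)/9)⁴ = (-⅑*251)⁴ = (-251/9)⁴ = 3969126001/6561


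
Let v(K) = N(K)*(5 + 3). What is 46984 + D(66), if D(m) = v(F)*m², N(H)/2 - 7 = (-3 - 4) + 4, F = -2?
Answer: 325768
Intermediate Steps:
N(H) = 8 (N(H) = 14 + 2*((-3 - 4) + 4) = 14 + 2*(-7 + 4) = 14 + 2*(-3) = 14 - 6 = 8)
v(K) = 64 (v(K) = 8*(5 + 3) = 8*8 = 64)
D(m) = 64*m²
46984 + D(66) = 46984 + 64*66² = 46984 + 64*4356 = 46984 + 278784 = 325768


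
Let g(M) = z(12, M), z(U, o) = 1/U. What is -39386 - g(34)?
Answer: -472633/12 ≈ -39386.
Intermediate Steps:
g(M) = 1/12
-39386 - g(34) = -39386 - 1*1/12 = -39386 - 1/12 = -472633/12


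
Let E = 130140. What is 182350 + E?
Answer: 312490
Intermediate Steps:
182350 + E = 182350 + 130140 = 312490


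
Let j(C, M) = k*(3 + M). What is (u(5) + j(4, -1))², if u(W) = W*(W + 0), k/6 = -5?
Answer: 1225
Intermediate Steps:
k = -30 (k = 6*(-5) = -30)
j(C, M) = -90 - 30*M (j(C, M) = -30*(3 + M) = -90 - 30*M)
u(W) = W² (u(W) = W*W = W²)
(u(5) + j(4, -1))² = (5² + (-90 - 30*(-1)))² = (25 + (-90 + 30))² = (25 - 60)² = (-35)² = 1225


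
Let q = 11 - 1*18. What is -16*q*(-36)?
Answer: -4032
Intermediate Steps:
q = -7 (q = 11 - 18 = -7)
-16*q*(-36) = -16*(-7)*(-36) = 112*(-36) = -4032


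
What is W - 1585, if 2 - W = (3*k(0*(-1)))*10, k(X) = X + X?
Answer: -1583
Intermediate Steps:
k(X) = 2*X
W = 2 (W = 2 - 3*(2*(0*(-1)))*10 = 2 - 3*(2*0)*10 = 2 - 3*0*10 = 2 - 0*10 = 2 - 1*0 = 2 + 0 = 2)
W - 1585 = 2 - 1585 = -1583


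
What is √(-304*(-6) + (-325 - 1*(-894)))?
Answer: √2393 ≈ 48.918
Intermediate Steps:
√(-304*(-6) + (-325 - 1*(-894))) = √(1824 + (-325 + 894)) = √(1824 + 569) = √2393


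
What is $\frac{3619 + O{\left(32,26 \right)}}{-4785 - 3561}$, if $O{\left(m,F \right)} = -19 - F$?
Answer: $- \frac{1787}{4173} \approx -0.42823$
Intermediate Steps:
$\frac{3619 + O{\left(32,26 \right)}}{-4785 - 3561} = \frac{3619 - 45}{-4785 - 3561} = \frac{3619 - 45}{-8346} = \left(3619 - 45\right) \left(- \frac{1}{8346}\right) = 3574 \left(- \frac{1}{8346}\right) = - \frac{1787}{4173}$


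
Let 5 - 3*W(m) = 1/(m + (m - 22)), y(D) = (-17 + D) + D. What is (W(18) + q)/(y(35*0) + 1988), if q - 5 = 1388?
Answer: 19525/27594 ≈ 0.70758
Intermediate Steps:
q = 1393 (q = 5 + 1388 = 1393)
y(D) = -17 + 2*D
W(m) = 5/3 - 1/(3*(-22 + 2*m)) (W(m) = 5/3 - 1/(3*(m + (m - 22))) = 5/3 - 1/(3*(m + (-22 + m))) = 5/3 - 1/(3*(-22 + 2*m)))
(W(18) + q)/(y(35*0) + 1988) = ((-111 + 10*18)/(6*(-11 + 18)) + 1393)/((-17 + 2*(35*0)) + 1988) = ((⅙)*(-111 + 180)/7 + 1393)/((-17 + 2*0) + 1988) = ((⅙)*(⅐)*69 + 1393)/((-17 + 0) + 1988) = (23/14 + 1393)/(-17 + 1988) = (19525/14)/1971 = (19525/14)*(1/1971) = 19525/27594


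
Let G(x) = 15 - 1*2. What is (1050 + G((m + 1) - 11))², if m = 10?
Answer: 1129969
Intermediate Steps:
G(x) = 13 (G(x) = 15 - 2 = 13)
(1050 + G((m + 1) - 11))² = (1050 + 13)² = 1063² = 1129969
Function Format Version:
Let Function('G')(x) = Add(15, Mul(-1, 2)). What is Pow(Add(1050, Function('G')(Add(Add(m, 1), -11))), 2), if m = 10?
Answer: 1129969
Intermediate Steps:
Function('G')(x) = 13 (Function('G')(x) = Add(15, -2) = 13)
Pow(Add(1050, Function('G')(Add(Add(m, 1), -11))), 2) = Pow(Add(1050, 13), 2) = Pow(1063, 2) = 1129969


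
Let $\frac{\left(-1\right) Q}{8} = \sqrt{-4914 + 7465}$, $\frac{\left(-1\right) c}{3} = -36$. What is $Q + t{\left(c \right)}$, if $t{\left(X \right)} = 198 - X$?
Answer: $90 - 8 \sqrt{2551} \approx -314.06$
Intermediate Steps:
$c = 108$ ($c = \left(-3\right) \left(-36\right) = 108$)
$Q = - 8 \sqrt{2551}$ ($Q = - 8 \sqrt{-4914 + 7465} = - 8 \sqrt{2551} \approx -404.06$)
$Q + t{\left(c \right)} = - 8 \sqrt{2551} + \left(198 - 108\right) = - 8 \sqrt{2551} + 90 = 90 - 8 \sqrt{2551}$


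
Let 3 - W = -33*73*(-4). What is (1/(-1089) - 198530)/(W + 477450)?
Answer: -216199171/509452713 ≈ -0.42438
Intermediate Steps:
W = -9633 (W = 3 - (-33*73)*(-4) = 3 - (-2409)*(-4) = 3 - 1*9636 = 3 - 9636 = -9633)
(1/(-1089) - 198530)/(W + 477450) = (1/(-1089) - 198530)/(-9633 + 477450) = (-1/1089 - 198530)/467817 = -216199171/1089*1/467817 = -216199171/509452713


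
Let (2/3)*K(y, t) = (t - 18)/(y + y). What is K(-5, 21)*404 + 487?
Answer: 1526/5 ≈ 305.20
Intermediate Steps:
K(y, t) = 3*(-18 + t)/(4*y) (K(y, t) = 3*((t - 18)/(y + y))/2 = 3*((-18 + t)/((2*y)))/2 = 3*((-18 + t)*(1/(2*y)))/2 = 3*((-18 + t)/(2*y))/2 = 3*(-18 + t)/(4*y))
K(-5, 21)*404 + 487 = ((¾)*(-18 + 21)/(-5))*404 + 487 = ((¾)*(-⅕)*3)*404 + 487 = -9/20*404 + 487 = -909/5 + 487 = 1526/5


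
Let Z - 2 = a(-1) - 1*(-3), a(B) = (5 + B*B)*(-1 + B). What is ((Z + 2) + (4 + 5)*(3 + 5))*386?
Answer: 25862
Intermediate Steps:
a(B) = (-1 + B)*(5 + B**2) (a(B) = (5 + B**2)*(-1 + B) = (-1 + B)*(5 + B**2))
Z = -7 (Z = 2 + ((-5 + (-1)**3 - 1*(-1)**2 + 5*(-1)) - 1*(-3)) = 2 + ((-5 - 1 - 1*1 - 5) + 3) = 2 + ((-5 - 1 - 1 - 5) + 3) = 2 + (-12 + 3) = 2 - 9 = -7)
((Z + 2) + (4 + 5)*(3 + 5))*386 = ((-7 + 2) + (4 + 5)*(3 + 5))*386 = (-5 + 9*8)*386 = (-5 + 72)*386 = 67*386 = 25862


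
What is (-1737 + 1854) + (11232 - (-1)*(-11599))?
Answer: -250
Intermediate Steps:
(-1737 + 1854) + (11232 - (-1)*(-11599)) = 117 + (11232 - 1*11599) = 117 + (11232 - 11599) = 117 - 367 = -250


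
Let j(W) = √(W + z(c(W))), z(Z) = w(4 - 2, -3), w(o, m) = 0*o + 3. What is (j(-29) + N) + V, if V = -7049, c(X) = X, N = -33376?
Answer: -40425 + I*√26 ≈ -40425.0 + 5.099*I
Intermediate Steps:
w(o, m) = 3 (w(o, m) = 0 + 3 = 3)
z(Z) = 3
j(W) = √(3 + W) (j(W) = √(W + 3) = √(3 + W))
(j(-29) + N) + V = (√(3 - 29) - 33376) - 7049 = (√(-26) - 33376) - 7049 = (I*√26 - 33376) - 7049 = (-33376 + I*√26) - 7049 = -40425 + I*√26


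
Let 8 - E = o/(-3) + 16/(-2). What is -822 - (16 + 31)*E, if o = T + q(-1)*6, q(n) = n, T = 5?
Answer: -4675/3 ≈ -1558.3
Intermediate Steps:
o = -1 (o = 5 - 1*6 = 5 - 6 = -1)
E = 47/3 (E = 8 - (-1/(-3) + 16/(-2)) = 8 - (-1*(-1/3) + 16*(-1/2)) = 8 - (1/3 - 8) = 8 - 1*(-23/3) = 8 + 23/3 = 47/3 ≈ 15.667)
-822 - (16 + 31)*E = -822 - (16 + 31)*47/3 = -822 - 47*47/3 = -822 - 1*2209/3 = -822 - 2209/3 = -4675/3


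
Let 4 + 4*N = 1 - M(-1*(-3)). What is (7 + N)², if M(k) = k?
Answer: 121/4 ≈ 30.250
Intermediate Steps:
N = -3/2 (N = -1 + (1 - (-1)*(-3))/4 = -1 + (1 - 1*3)/4 = -1 + (1 - 3)/4 = -1 + (¼)*(-2) = -1 - ½ = -3/2 ≈ -1.5000)
(7 + N)² = (7 - 3/2)² = (11/2)² = 121/4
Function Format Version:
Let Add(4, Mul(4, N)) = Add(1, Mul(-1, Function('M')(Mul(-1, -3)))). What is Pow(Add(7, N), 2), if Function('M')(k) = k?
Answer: Rational(121, 4) ≈ 30.250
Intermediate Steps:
N = Rational(-3, 2) (N = Add(-1, Mul(Rational(1, 4), Add(1, Mul(-1, Mul(-1, -3))))) = Add(-1, Mul(Rational(1, 4), Add(1, Mul(-1, 3)))) = Add(-1, Mul(Rational(1, 4), Add(1, -3))) = Add(-1, Mul(Rational(1, 4), -2)) = Add(-1, Rational(-1, 2)) = Rational(-3, 2) ≈ -1.5000)
Pow(Add(7, N), 2) = Pow(Add(7, Rational(-3, 2)), 2) = Pow(Rational(11, 2), 2) = Rational(121, 4)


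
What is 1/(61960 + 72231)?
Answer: 1/134191 ≈ 7.4521e-6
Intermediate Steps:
1/(61960 + 72231) = 1/134191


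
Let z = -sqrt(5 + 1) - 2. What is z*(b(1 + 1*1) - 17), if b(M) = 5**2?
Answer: -16 - 8*sqrt(6) ≈ -35.596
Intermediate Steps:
z = -2 - sqrt(6) (z = -sqrt(6) - 2 = -2 - sqrt(6) ≈ -4.4495)
b(M) = 25
z*(b(1 + 1*1) - 17) = (-2 - sqrt(6))*(25 - 17) = (-2 - sqrt(6))*8 = -16 - 8*sqrt(6)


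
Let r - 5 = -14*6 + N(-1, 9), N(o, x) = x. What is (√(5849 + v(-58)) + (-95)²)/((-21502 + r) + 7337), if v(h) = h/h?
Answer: -1805/2847 - √26/949 ≈ -0.63937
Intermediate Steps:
v(h) = 1
r = -70 (r = 5 + (-14*6 + 9) = 5 + (-84 + 9) = 5 - 75 = -70)
(√(5849 + v(-58)) + (-95)²)/((-21502 + r) + 7337) = (√(5849 + 1) + (-95)²)/((-21502 - 70) + 7337) = (√5850 + 9025)/(-21572 + 7337) = (15*√26 + 9025)/(-14235) = (9025 + 15*√26)*(-1/14235) = -1805/2847 - √26/949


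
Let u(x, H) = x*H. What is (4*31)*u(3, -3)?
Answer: -1116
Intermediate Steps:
u(x, H) = H*x
(4*31)*u(3, -3) = (4*31)*(-3*3) = 124*(-9) = -1116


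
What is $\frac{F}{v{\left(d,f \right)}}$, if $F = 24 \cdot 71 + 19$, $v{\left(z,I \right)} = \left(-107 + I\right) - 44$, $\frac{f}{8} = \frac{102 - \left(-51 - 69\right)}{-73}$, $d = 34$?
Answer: $- \frac{125779}{12799} \approx -9.8273$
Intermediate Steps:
$f = - \frac{1776}{73}$ ($f = 8 \frac{102 - \left(-51 - 69\right)}{-73} = 8 \left(102 - \left(-51 - 69\right)\right) \left(- \frac{1}{73}\right) = 8 \left(102 - -120\right) \left(- \frac{1}{73}\right) = 8 \left(102 + 120\right) \left(- \frac{1}{73}\right) = 8 \cdot 222 \left(- \frac{1}{73}\right) = 8 \left(- \frac{222}{73}\right) = - \frac{1776}{73} \approx -24.329$)
$v{\left(z,I \right)} = -151 + I$
$F = 1723$ ($F = 1704 + 19 = 1723$)
$\frac{F}{v{\left(d,f \right)}} = \frac{1723}{-151 - \frac{1776}{73}} = \frac{1723}{- \frac{12799}{73}} = 1723 \left(- \frac{73}{12799}\right) = - \frac{125779}{12799}$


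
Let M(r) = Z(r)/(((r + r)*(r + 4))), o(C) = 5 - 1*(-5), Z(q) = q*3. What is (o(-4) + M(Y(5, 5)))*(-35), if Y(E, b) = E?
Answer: -2135/6 ≈ -355.83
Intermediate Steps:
Z(q) = 3*q
o(C) = 10 (o(C) = 5 + 5 = 10)
M(r) = 3/(2*(4 + r)) (M(r) = (3*r)/(((r + r)*(r + 4))) = (3*r)/(((2*r)*(4 + r))) = (3*r)/((2*r*(4 + r))) = (3*r)*(1/(2*r*(4 + r))) = 3/(2*(4 + r)))
(o(-4) + M(Y(5, 5)))*(-35) = (10 + 3/(2*(4 + 5)))*(-35) = (10 + (3/2)/9)*(-35) = (10 + (3/2)*(1/9))*(-35) = (10 + 1/6)*(-35) = (61/6)*(-35) = -2135/6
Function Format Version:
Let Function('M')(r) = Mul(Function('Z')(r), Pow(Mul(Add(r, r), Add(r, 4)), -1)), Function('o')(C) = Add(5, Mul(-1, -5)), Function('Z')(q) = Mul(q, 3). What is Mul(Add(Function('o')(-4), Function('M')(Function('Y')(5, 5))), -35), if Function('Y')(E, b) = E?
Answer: Rational(-2135, 6) ≈ -355.83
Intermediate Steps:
Function('Z')(q) = Mul(3, q)
Function('o')(C) = 10 (Function('o')(C) = Add(5, 5) = 10)
Function('M')(r) = Mul(Rational(3, 2), Pow(Add(4, r), -1)) (Function('M')(r) = Mul(Mul(3, r), Pow(Mul(Add(r, r), Add(r, 4)), -1)) = Mul(Mul(3, r), Pow(Mul(Mul(2, r), Add(4, r)), -1)) = Mul(Mul(3, r), Pow(Mul(2, r, Add(4, r)), -1)) = Mul(Mul(3, r), Mul(Rational(1, 2), Pow(r, -1), Pow(Add(4, r), -1))) = Mul(Rational(3, 2), Pow(Add(4, r), -1)))
Mul(Add(Function('o')(-4), Function('M')(Function('Y')(5, 5))), -35) = Mul(Add(10, Mul(Rational(3, 2), Pow(Add(4, 5), -1))), -35) = Mul(Add(10, Mul(Rational(3, 2), Pow(9, -1))), -35) = Mul(Add(10, Mul(Rational(3, 2), Rational(1, 9))), -35) = Mul(Add(10, Rational(1, 6)), -35) = Mul(Rational(61, 6), -35) = Rational(-2135, 6)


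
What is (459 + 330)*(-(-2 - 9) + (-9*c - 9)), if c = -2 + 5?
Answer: -19725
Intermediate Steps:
c = 3
(459 + 330)*(-(-2 - 9) + (-9*c - 9)) = (459 + 330)*(-(-2 - 9) + (-9*3 - 9)) = 789*(-1*(-11) + (-27 - 9)) = 789*(11 - 36) = 789*(-25) = -19725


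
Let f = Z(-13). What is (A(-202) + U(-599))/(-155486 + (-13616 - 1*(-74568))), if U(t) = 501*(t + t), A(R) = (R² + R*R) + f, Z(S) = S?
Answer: 518603/94534 ≈ 5.4859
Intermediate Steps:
f = -13
A(R) = -13 + 2*R² (A(R) = (R² + R*R) - 13 = (R² + R²) - 13 = 2*R² - 13 = -13 + 2*R²)
U(t) = 1002*t (U(t) = 501*(2*t) = 1002*t)
(A(-202) + U(-599))/(-155486 + (-13616 - 1*(-74568))) = ((-13 + 2*(-202)²) + 1002*(-599))/(-155486 + (-13616 - 1*(-74568))) = ((-13 + 2*40804) - 600198)/(-155486 + (-13616 + 74568)) = ((-13 + 81608) - 600198)/(-155486 + 60952) = (81595 - 600198)/(-94534) = -518603*(-1/94534) = 518603/94534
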